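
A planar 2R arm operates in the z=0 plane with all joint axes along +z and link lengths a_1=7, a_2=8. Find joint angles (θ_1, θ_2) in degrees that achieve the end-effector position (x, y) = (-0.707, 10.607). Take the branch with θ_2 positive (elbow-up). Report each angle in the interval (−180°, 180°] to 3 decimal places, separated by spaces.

cos θ_2 = (113.0083−7²−8²)/(2·7·8) = 0.0001; θ_2 = 89.9958° (elbow-up)
β = atan2(10.6070,-0.7070) = 93.8134°; ψ = atan2(8.0000,7.0006) = 48.8117°
θ_1 = β − ψ = 45.0017°

45.002 89.996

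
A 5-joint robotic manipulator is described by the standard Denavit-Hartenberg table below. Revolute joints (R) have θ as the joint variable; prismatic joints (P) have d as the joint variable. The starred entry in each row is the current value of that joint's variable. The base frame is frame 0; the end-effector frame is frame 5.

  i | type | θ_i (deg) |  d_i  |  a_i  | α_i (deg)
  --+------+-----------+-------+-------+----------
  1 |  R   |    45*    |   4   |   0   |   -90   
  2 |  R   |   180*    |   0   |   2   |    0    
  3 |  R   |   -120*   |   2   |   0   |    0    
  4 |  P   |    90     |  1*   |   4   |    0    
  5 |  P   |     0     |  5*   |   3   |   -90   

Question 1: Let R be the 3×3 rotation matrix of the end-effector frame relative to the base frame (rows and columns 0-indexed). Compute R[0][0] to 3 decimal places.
End-effector x-axis (col 0 of R) = (-0.6124,-0.6124,-0.5000)
R[0][0] = -0.6124

-0.612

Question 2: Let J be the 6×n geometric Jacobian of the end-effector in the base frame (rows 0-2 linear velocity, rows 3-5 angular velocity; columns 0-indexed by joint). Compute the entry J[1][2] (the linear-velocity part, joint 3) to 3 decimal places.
-2.475

axis z_2 = (-0.7071,0.7071,0.0000); lever o_n−o_2 = (-9.9435,1.3702,-3.5000)
cross product → J_v[:, 2] = (-2.4749,-2.4749,6.0622)
J_ω[:, 2] = z_2
entry J[1][2] = -2.4749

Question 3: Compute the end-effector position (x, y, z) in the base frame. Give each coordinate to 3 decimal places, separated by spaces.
after link 1: o_1 = (0.0000, 0.0000, 4.0000)
after link 2: o_2 = (-1.4142, -1.4142, 4.0000)
after link 3: o_3 = (-2.8284, 0.0000, 4.0000)
after link 4: o_4 = (-5.9850, -1.7424, 2.0000)
after link 5: o_5 = (-11.3577, -0.0440, 0.5000)

-11.358 -0.044 0.500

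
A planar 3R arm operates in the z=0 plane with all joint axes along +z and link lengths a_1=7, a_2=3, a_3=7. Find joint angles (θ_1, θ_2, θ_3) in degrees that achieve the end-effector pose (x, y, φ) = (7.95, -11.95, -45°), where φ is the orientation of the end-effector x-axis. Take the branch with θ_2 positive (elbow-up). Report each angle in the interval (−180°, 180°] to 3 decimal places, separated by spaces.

-89.998 89.993 -44.995

wrist centre = target − a_3·(cos φ, sin φ) = (3.0003, -7.0003)
cos θ_2 = (58.0051−7²−3²)/(2·7·3) = 0.0001; θ_2 = 89.9931° (elbow-up)
β = atan2(-7.0003,3.0003) = -66.8004°; ψ = atan2(3.0000,7.0004) = 23.1975°
θ_1 = β − ψ = -89.9979°
θ_3 = φ − θ_1 − θ_2 = -44.9952° (wrapped to (-180°,180°])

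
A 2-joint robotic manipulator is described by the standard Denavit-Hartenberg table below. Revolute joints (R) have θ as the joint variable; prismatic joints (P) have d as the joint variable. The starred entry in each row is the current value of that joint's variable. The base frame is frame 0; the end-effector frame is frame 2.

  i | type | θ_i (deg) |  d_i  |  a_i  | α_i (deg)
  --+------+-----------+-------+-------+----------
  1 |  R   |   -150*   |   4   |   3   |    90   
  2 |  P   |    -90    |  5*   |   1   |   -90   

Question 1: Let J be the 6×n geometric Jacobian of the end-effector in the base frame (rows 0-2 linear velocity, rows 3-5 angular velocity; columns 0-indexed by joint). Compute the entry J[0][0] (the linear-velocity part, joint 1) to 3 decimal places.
-2.830

axis z_0 = ẑ; lever o_n−o_0 = (-5.0981,2.8301,3.0000)
cross product → J_v[:, 0] = (-2.8301,-5.0981,0.0000)
J_ω[:, 0] = z_0
entry J[0][0] = -2.8301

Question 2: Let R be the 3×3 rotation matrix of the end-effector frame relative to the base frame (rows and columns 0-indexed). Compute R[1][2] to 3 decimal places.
End-effector z-axis (col 2 of R) = (-0.8660,-0.5000,0.0000)
R[1][2] = -0.5000

-0.500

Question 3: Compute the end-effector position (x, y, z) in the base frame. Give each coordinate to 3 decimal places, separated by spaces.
after link 1: o_1 = (-2.5981, -1.5000, 4.0000)
after link 2: o_2 = (-5.0981, 2.8301, 3.0000)

-5.098 2.830 3.000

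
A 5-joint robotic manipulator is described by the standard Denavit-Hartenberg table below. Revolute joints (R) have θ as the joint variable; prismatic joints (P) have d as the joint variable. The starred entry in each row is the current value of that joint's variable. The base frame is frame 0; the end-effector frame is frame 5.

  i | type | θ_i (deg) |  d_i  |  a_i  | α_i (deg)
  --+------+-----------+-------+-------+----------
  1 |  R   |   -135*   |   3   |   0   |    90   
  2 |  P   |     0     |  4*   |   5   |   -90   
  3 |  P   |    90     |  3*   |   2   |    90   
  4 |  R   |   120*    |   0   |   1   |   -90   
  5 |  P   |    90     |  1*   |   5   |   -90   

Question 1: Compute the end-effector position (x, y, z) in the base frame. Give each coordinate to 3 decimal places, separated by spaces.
-2.380 2.380 6.366

after link 1: o_1 = (0.0000, 0.0000, 3.0000)
after link 2: o_2 = (-6.3640, -0.7071, 3.0000)
after link 3: o_3 = (-4.9497, -2.1213, 6.0000)
after link 4: o_4 = (-5.3033, -1.7678, 6.8660)
after link 5: o_5 = (-2.3801, 2.3801, 6.3660)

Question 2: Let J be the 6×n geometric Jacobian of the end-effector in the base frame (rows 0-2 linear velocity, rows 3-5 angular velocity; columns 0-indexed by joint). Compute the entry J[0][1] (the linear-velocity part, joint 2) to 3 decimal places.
prismatic axis z_1 = (-0.7071,0.7071,0.0000)
J_v[:, 1] = z_1; J_ω[:, 1] = (0,0,0)
entry J[0][1] = -0.7071

-0.707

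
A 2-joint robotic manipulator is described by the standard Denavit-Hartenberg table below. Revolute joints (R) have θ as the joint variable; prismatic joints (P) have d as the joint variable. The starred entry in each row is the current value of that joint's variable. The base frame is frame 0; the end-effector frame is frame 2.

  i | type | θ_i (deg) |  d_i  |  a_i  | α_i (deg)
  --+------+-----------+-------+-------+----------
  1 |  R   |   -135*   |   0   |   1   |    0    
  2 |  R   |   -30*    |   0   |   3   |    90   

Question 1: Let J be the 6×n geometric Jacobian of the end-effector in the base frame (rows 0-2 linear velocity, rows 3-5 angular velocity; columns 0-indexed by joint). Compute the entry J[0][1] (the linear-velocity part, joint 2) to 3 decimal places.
0.776

axis z_1 = (0.0000,0.0000,1.0000); lever o_n−o_1 = (-2.8978,-0.7765,0.0000)
cross product → J_v[:, 1] = (0.7765,-2.8978,0.0000)
J_ω[:, 1] = z_1
entry J[0][1] = 0.7765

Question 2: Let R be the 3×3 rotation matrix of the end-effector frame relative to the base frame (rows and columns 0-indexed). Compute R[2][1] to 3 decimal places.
1.000

End-effector y-axis (col 1 of R) = (0.0000,-0.0000,1.0000)
R[2][1] = 1.0000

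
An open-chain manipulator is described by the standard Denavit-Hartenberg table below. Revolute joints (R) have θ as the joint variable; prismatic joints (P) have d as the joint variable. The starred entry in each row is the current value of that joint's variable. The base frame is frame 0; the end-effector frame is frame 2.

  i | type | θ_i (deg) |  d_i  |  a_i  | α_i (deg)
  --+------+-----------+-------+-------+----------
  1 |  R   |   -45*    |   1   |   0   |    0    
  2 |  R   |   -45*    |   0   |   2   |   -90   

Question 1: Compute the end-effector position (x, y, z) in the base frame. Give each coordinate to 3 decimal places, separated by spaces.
0.000 -2.000 1.000

after link 1: o_1 = (0.0000, 0.0000, 1.0000)
after link 2: o_2 = (0.0000, -2.0000, 1.0000)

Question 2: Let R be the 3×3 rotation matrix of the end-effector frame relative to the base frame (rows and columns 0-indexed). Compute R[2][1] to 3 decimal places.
End-effector y-axis (col 1 of R) = (0.0000,0.0000,-1.0000)
R[2][1] = -1.0000

-1.000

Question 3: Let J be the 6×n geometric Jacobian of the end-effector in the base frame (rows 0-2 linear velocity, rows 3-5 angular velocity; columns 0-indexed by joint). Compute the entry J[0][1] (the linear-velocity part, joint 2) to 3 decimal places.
axis z_1 = (0.0000,0.0000,1.0000); lever o_n−o_1 = (0.0000,-2.0000,0.0000)
cross product → J_v[:, 1] = (2.0000,0.0000,-0.0000)
J_ω[:, 1] = z_1
entry J[0][1] = 2.0000

2.000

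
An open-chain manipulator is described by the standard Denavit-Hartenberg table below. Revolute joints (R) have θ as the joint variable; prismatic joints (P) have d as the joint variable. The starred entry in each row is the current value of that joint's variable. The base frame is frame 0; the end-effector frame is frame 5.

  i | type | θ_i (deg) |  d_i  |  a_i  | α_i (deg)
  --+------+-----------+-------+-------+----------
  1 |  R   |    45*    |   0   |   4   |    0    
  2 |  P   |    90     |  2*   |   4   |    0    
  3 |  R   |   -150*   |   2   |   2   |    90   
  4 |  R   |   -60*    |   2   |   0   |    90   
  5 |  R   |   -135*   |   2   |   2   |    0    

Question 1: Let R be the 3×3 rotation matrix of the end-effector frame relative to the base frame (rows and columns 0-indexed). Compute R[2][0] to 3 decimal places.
End-effector x-axis (col 0 of R) = (-0.1585,0.7745,0.6124)
R[2][0] = 0.6124

0.612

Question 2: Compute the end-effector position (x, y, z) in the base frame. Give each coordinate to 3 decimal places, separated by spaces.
after link 1: o_1 = (2.8284, 2.8284, 0.0000)
after link 2: o_2 = (0.0000, 5.6569, 2.0000)
after link 3: o_3 = (1.9319, 5.1392, 4.0000)
after link 4: o_4 = (1.4142, 3.2074, 4.0000)
after link 5: o_5 = (-0.5758, 5.2047, 4.2247)

-0.576 5.205 4.225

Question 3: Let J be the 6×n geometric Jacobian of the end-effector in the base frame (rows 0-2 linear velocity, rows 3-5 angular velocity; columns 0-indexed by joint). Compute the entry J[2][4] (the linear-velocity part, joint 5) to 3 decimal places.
axis z_4 = (-0.8365,0.2241,-0.5000); lever o_n−o_4 = (-1.9900,1.9973,0.2247)
cross product → J_v[:, 4] = (1.0490,1.1830,-1.2247)
J_ω[:, 4] = z_4
entry J[2][4] = -1.2247

-1.225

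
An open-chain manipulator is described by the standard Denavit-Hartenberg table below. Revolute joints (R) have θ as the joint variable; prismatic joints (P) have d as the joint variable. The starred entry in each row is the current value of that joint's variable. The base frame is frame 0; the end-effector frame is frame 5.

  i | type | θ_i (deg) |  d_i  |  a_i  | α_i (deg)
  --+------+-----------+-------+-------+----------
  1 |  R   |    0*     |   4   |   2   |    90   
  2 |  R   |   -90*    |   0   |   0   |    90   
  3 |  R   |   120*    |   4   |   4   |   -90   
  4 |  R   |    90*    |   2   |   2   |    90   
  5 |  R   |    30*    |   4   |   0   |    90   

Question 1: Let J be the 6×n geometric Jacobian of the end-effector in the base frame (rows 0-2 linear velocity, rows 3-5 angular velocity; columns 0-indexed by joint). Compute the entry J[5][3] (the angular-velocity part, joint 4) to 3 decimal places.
axis z_3 = (-0.0000,0.5000,0.8660); lever o_n−o_3 = (2.0000,-2.4641,3.7321)
cross product → J_v[:, 3] = (4.0000,1.7321,-1.0000)
J_ω[:, 3] = z_3
entry J[5][3] = 0.8660

0.866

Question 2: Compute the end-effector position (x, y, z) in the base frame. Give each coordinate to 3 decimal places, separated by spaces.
-0.000 -5.928 9.732

after link 1: o_1 = (2.0000, 0.0000, 4.0000)
after link 2: o_2 = (2.0000, 0.0000, 4.0000)
after link 3: o_3 = (-2.0000, -3.4641, 6.0000)
after link 4: o_4 = (-0.0000, -2.4641, 7.7321)
after link 5: o_5 = (-0.0000, -5.9282, 9.7321)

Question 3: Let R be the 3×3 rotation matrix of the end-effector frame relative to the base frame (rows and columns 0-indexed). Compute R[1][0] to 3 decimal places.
End-effector x-axis (col 0 of R) = (0.8660,0.2500,0.4330)
R[1][0] = 0.2500

0.250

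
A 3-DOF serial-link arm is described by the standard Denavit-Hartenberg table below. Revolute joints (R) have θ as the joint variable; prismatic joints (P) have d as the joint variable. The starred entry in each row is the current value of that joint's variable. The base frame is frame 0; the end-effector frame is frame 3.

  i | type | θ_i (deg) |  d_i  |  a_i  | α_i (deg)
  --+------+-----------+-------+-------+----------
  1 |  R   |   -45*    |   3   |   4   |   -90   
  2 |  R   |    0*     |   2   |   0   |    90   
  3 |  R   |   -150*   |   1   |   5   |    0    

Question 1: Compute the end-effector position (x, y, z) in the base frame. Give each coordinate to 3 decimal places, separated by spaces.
-0.587 -0.120 4.000

after link 1: o_1 = (2.8284, -2.8284, 3.0000)
after link 2: o_2 = (4.2426, -1.4142, 3.0000)
after link 3: o_3 = (-0.5870, -0.1201, 4.0000)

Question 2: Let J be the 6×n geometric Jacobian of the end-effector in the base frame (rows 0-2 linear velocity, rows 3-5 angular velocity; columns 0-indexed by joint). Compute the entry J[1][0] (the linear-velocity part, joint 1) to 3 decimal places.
-0.587

axis z_0 = ẑ; lever o_n−o_0 = (-0.5870,-0.1201,4.0000)
cross product → J_v[:, 0] = (0.1201,-0.5870,0.0000)
J_ω[:, 0] = z_0
entry J[1][0] = -0.5870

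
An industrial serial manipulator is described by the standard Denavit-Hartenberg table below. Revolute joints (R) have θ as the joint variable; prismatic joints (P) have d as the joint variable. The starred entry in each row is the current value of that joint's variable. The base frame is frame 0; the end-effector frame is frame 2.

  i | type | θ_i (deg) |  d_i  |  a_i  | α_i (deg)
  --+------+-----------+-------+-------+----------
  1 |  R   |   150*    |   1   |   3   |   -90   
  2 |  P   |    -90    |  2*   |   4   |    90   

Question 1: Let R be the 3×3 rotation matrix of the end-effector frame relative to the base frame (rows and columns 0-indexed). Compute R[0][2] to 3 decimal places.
End-effector z-axis (col 2 of R) = (0.8660,-0.5000,0.0000)
R[0][2] = 0.8660

0.866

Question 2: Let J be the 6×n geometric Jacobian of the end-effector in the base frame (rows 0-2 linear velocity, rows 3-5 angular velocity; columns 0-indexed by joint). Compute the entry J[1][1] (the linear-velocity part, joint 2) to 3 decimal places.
-0.866

prismatic axis z_1 = (-0.5000,-0.8660,0.0000)
J_v[:, 1] = z_1; J_ω[:, 1] = (0,0,0)
entry J[1][1] = -0.8660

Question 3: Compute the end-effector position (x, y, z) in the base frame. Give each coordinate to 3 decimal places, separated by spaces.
-3.598 -0.232 5.000

after link 1: o_1 = (-2.5981, 1.5000, 1.0000)
after link 2: o_2 = (-3.5981, -0.2321, 5.0000)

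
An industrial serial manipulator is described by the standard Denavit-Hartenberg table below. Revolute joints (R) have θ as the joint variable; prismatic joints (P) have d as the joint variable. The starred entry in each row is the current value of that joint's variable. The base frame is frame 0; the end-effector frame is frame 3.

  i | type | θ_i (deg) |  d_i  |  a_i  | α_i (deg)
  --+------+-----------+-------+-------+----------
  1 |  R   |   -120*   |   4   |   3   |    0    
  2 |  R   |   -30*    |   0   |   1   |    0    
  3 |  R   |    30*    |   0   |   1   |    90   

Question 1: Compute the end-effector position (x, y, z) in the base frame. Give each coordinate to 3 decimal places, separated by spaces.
after link 1: o_1 = (-1.5000, -2.5981, 4.0000)
after link 2: o_2 = (-2.3660, -3.0981, 4.0000)
after link 3: o_3 = (-2.8660, -3.9641, 4.0000)

-2.866 -3.964 4.000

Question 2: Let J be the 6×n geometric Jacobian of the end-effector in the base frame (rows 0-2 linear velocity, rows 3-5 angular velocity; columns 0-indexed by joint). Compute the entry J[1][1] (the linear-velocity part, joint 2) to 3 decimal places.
axis z_1 = (0.0000,0.0000,1.0000); lever o_n−o_1 = (-1.3660,-1.3660,0.0000)
cross product → J_v[:, 1] = (1.3660,-1.3660,0.0000)
J_ω[:, 1] = z_1
entry J[1][1] = -1.3660

-1.366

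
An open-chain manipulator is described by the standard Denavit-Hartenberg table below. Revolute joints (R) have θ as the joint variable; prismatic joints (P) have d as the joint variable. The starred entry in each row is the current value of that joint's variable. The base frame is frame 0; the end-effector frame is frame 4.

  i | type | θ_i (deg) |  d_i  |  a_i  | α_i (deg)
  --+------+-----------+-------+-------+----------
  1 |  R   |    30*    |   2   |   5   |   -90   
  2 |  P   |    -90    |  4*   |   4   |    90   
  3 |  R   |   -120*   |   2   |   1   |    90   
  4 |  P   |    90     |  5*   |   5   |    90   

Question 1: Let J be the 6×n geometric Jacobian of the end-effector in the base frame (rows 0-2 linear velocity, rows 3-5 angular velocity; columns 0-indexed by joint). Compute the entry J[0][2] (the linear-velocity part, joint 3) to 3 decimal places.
2.415

axis z_2 = (-0.8660,-0.5000,0.0000); lever o_n−o_2 = (-6.8792,-2.0849,-4.8301)
cross product → J_v[:, 2] = (2.4151,-4.1830,-1.6340)
J_ω[:, 2] = z_2
entry J[0][2] = 2.4151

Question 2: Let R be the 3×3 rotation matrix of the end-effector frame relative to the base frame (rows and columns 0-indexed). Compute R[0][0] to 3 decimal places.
-0.866

End-effector x-axis (col 0 of R) = (-0.8660,-0.5000,0.0000)
R[0][0] = -0.8660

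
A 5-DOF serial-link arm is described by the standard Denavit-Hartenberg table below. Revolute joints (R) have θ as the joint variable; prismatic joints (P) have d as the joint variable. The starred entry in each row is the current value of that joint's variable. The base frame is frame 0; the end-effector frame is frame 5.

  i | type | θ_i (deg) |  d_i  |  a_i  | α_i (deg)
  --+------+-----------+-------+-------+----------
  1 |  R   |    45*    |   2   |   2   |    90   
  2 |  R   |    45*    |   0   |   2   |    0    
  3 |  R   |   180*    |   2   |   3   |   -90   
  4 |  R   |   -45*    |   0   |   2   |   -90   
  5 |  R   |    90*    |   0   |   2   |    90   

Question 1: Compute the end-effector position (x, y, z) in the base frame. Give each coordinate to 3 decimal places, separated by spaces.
1.621 -3.207 1.707

after link 1: o_1 = (1.4142, 1.4142, 2.0000)
after link 2: o_2 = (2.4142, 2.4142, 3.4142)
after link 3: o_3 = (2.3284, -0.5000, 1.2929)
after link 4: o_4 = (2.6213, -2.2071, 0.2929)
after link 5: o_5 = (1.6213, -3.2071, 1.7071)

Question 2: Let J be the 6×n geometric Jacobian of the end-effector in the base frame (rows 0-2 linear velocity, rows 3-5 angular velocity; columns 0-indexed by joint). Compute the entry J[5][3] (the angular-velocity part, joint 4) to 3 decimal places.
axis z_3 = (0.5000,0.5000,-0.7071); lever o_n−o_3 = (-0.7071,-2.7071,0.4142)
cross product → J_v[:, 3] = (-1.7071,0.2929,-1.0000)
J_ω[:, 3] = z_3
entry J[5][3] = -0.7071

-0.707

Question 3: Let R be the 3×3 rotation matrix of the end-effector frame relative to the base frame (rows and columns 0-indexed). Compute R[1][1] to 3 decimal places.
0.146

End-effector y-axis (col 1 of R) = (-0.8536,0.1464,-0.5000)
R[1][1] = 0.1464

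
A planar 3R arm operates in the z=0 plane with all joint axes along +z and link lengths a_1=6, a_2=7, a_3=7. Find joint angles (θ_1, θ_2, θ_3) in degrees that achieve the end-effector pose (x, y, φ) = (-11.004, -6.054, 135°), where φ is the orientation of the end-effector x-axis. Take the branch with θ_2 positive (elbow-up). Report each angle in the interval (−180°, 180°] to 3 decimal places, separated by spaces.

wrist centre = target − a_3·(cos φ, sin φ) = (-6.0543, -11.0037)
cos θ_2 = (157.7364−6²−7²)/(2·6·7) = 0.8659; θ_2 = 30.0132° (elbow-up)
β = atan2(-11.0037,-6.0543) = -118.8196°; ψ = atan2(3.5014,12.0614) = 16.1879°
θ_1 = β − ψ = -135.0075°
θ_3 = φ − θ_1 − θ_2 = -120.0057° (wrapped to (-180°,180°])

-135.007 30.013 -120.006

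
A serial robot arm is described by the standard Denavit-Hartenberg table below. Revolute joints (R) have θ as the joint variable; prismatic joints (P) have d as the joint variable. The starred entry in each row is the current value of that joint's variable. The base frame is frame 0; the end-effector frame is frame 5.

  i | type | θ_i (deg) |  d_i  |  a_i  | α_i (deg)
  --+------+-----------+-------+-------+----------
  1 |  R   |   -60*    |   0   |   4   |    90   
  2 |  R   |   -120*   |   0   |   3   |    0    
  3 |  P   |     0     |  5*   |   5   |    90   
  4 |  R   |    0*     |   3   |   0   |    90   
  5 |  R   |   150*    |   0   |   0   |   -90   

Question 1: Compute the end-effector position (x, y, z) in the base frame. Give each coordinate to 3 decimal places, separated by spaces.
after link 1: o_1 = (2.0000, -3.4641, 0.0000)
after link 2: o_2 = (1.2500, -2.1651, -2.5981)
after link 3: o_3 = (-4.3301, -2.5000, -6.9282)
after link 4: o_4 = (-5.6292, -0.2500, -5.4282)
after link 5: o_5 = (-5.6292, -0.2500, -5.4282)

-5.629 -0.250 -5.428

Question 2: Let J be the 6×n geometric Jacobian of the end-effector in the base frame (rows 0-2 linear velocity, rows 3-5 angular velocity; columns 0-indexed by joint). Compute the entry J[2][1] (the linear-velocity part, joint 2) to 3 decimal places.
axis z_1 = (-0.8660,-0.5000,0.0000); lever o_n−o_1 = (-7.6292,3.2141,-5.4282)
cross product → J_v[:, 1] = (2.7141,-4.7010,-6.5981)
J_ω[:, 1] = z_1
entry J[2][1] = -6.5981

-6.598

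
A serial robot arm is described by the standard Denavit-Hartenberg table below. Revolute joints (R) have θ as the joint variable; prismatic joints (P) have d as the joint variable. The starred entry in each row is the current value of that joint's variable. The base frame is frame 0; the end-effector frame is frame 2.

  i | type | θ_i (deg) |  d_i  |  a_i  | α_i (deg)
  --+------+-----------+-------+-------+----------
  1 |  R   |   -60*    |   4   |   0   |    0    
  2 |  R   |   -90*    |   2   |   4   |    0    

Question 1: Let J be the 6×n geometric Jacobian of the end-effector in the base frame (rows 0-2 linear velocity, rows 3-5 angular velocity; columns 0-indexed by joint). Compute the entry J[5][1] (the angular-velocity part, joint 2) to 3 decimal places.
axis z_1 = (0.0000,0.0000,1.0000); lever o_n−o_1 = (-3.4641,-2.0000,2.0000)
cross product → J_v[:, 1] = (2.0000,-3.4641,0.0000)
J_ω[:, 1] = z_1
entry J[5][1] = 1.0000

1.000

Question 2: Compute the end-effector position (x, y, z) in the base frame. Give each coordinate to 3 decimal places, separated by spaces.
after link 1: o_1 = (0.0000, 0.0000, 4.0000)
after link 2: o_2 = (-3.4641, -2.0000, 6.0000)

-3.464 -2.000 6.000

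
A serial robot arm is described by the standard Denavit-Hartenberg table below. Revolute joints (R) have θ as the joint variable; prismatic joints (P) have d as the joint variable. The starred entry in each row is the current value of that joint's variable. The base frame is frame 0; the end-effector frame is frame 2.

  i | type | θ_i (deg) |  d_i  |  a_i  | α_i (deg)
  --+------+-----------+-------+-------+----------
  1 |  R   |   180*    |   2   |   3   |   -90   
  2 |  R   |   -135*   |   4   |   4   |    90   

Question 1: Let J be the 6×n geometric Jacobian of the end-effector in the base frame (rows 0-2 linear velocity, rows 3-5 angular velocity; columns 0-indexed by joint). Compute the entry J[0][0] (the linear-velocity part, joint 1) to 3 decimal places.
axis z_0 = ẑ; lever o_n−o_0 = (-0.1716,-4.0000,4.8284)
cross product → J_v[:, 0] = (4.0000,-0.1716,0.0000)
J_ω[:, 0] = z_0
entry J[0][0] = 4.0000

4.000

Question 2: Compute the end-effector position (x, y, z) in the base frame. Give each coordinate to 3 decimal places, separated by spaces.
after link 1: o_1 = (-3.0000, 0.0000, 2.0000)
after link 2: o_2 = (-0.1716, -4.0000, 4.8284)

-0.172 -4.000 4.828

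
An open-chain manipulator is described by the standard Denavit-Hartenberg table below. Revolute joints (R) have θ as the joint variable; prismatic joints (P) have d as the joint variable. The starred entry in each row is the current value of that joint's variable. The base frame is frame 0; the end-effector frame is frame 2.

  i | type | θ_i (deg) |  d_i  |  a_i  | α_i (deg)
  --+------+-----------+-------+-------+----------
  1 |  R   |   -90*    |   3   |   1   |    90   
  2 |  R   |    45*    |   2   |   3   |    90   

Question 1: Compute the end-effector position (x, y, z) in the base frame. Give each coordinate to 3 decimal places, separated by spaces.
after link 1: o_1 = (0.0000, -1.0000, 3.0000)
after link 2: o_2 = (-2.0000, -3.1213, 5.1213)

-2.000 -3.121 5.121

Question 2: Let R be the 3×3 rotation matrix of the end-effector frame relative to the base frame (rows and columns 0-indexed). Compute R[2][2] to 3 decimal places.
End-effector z-axis (col 2 of R) = (-0.0000,-0.7071,-0.7071)
R[2][2] = -0.7071

-0.707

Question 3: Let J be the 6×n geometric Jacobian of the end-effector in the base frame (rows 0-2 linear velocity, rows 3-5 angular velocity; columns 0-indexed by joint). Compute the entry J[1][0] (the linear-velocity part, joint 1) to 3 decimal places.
axis z_0 = ẑ; lever o_n−o_0 = (-2.0000,-3.1213,5.1213)
cross product → J_v[:, 0] = (3.1213,-2.0000,0.0000)
J_ω[:, 0] = z_0
entry J[1][0] = -2.0000

-2.000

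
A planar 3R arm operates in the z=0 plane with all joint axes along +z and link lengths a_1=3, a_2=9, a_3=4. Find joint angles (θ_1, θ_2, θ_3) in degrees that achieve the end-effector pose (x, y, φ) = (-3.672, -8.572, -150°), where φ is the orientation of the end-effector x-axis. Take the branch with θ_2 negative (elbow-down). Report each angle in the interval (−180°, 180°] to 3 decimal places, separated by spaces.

45.002 -150.000 -45.001

wrist centre = target − a_3·(cos φ, sin φ) = (-0.2079, -6.5720)
cos θ_2 = (43.2344−3²−9²)/(2·3·9) = -0.8660; θ_2 = -150.0005° (elbow-down)
β = atan2(-6.5720,-0.2079) = -91.8119°; ψ = atan2(-4.4999,-4.7943) = -136.8138°
θ_1 = β − ψ = 45.0020°
θ_3 = φ − θ_1 − θ_2 = -45.0015° (wrapped to (-180°,180°])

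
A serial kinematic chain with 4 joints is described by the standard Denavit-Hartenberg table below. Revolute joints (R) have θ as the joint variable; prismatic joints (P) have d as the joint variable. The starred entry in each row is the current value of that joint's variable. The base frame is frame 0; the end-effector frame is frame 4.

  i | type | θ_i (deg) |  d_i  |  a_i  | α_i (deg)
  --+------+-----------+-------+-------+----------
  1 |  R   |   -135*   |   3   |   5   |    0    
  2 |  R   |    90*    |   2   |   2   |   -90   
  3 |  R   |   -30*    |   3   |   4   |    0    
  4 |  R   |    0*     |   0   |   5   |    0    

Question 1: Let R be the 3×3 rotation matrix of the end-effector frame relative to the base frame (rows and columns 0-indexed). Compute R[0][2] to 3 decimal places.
End-effector z-axis (col 2 of R) = (0.7071,0.7071,0.0000)
R[0][2] = 0.7071

0.707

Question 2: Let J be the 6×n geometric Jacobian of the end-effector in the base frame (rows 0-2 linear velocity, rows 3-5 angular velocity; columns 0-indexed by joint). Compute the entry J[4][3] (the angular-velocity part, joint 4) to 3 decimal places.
axis z_3 = (0.7071,0.7071,0.0000); lever o_n−o_3 = (3.0619,-3.0619,2.5000)
cross product → J_v[:, 3] = (1.7678,-1.7678,-4.3301)
J_ω[:, 3] = z_3
entry J[4][3] = 0.7071

0.707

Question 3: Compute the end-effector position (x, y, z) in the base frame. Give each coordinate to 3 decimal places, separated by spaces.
after link 1: o_1 = (-3.5355, -3.5355, 3.0000)
after link 2: o_2 = (-2.1213, -4.9497, 5.0000)
after link 3: o_3 = (2.4495, -5.2779, 7.0000)
after link 4: o_4 = (5.5114, -8.3398, 9.5000)

5.511 -8.340 9.500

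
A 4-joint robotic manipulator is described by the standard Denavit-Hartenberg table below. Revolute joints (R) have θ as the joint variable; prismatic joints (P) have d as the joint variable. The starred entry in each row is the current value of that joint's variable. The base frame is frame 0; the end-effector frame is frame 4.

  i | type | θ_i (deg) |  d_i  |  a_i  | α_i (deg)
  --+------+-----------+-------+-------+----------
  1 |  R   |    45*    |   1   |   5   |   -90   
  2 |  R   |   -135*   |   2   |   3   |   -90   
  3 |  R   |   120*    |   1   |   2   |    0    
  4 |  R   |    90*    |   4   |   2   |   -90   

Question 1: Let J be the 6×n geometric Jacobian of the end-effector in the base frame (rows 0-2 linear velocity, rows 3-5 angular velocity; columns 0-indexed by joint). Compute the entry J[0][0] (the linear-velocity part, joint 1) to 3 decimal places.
-6.798

axis z_0 = ẑ; lever o_n−o_0 = (5.0050,6.7981,4.7250)
cross product → J_v[:, 0] = (-6.7981,5.0050,0.0000)
J_ω[:, 0] = z_0
entry J[0][0] = -6.7981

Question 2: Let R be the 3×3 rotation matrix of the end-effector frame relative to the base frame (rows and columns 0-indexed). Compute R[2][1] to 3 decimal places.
End-effector y-axis (col 1 of R) = (-0.5000,-0.5000,-0.7071)
R[2][1] = -0.7071

-0.707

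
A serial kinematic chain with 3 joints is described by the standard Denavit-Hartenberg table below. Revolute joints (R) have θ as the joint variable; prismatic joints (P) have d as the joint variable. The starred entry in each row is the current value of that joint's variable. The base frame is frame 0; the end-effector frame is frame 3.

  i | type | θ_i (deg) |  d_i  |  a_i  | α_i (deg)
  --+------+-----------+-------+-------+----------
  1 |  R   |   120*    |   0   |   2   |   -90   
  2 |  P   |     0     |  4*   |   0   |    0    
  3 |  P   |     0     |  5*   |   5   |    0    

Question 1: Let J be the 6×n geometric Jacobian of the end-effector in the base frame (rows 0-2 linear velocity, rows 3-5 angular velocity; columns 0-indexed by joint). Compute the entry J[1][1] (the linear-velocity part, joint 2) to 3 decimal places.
prismatic axis z_1 = (-0.8660,-0.5000,0.0000)
J_v[:, 1] = z_1; J_ω[:, 1] = (0,0,0)
entry J[1][1] = -0.5000

-0.500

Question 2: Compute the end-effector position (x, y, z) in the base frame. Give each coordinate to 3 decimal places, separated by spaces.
after link 1: o_1 = (-1.0000, 1.7321, 0.0000)
after link 2: o_2 = (-4.4641, -0.2679, 0.0000)
after link 3: o_3 = (-11.2942, 1.5622, 0.0000)

-11.294 1.562 0.000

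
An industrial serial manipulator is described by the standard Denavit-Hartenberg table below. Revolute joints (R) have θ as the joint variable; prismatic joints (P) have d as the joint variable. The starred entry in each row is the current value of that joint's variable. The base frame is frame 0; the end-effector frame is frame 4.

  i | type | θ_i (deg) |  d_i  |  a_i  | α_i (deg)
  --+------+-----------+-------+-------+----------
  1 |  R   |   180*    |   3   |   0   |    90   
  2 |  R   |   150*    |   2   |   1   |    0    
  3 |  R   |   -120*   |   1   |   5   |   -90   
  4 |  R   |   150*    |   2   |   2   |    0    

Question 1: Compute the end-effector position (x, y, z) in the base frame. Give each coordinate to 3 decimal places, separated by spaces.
after link 1: o_1 = (0.0000, 0.0000, 3.0000)
after link 2: o_2 = (0.8660, 2.0000, 3.5000)
after link 3: o_3 = (-3.4641, 3.0000, 6.0000)
after link 4: o_4 = (-0.9641, 2.0000, 6.8660)

-0.964 2.000 6.866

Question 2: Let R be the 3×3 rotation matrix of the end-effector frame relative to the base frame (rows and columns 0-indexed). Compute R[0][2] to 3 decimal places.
0.500

End-effector z-axis (col 2 of R) = (0.5000,-0.0000,0.8660)
R[0][2] = 0.5000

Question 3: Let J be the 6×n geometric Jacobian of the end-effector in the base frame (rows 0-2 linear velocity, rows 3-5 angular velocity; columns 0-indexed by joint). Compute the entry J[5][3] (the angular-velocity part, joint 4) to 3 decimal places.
axis z_3 = (0.5000,-0.0000,0.8660); lever o_n−o_3 = (2.5000,-1.0000,0.8660)
cross product → J_v[:, 3] = (0.8660,1.7321,-0.5000)
J_ω[:, 3] = z_3
entry J[5][3] = 0.8660

0.866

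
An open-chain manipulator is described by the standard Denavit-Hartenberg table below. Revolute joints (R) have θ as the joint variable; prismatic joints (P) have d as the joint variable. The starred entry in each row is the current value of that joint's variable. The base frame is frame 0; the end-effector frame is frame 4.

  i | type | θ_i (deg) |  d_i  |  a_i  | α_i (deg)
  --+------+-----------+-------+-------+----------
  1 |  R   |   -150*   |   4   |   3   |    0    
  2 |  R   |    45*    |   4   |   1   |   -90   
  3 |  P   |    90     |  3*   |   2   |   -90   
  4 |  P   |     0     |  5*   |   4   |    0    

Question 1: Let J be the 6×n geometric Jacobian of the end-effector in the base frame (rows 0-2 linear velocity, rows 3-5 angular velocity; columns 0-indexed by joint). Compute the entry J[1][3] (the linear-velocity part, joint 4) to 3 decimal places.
prismatic axis z_3 = (0.2588,0.9659,-0.0000)
J_v[:, 3] = z_3; J_ω[:, 3] = (0,0,0)
entry J[1][3] = 0.9659

0.966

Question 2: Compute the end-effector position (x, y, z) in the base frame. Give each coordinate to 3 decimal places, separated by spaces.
1.335 1.587 2.000

after link 1: o_1 = (-2.5981, -1.5000, 4.0000)
after link 2: o_2 = (-2.8569, -2.4659, 8.0000)
after link 3: o_3 = (0.0409, -3.2424, 6.0000)
after link 4: o_4 = (1.3350, 1.5872, 2.0000)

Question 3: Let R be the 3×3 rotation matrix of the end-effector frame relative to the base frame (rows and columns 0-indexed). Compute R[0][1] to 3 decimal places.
End-effector y-axis (col 1 of R) = (-0.9659,0.2588,-0.0000)
R[0][1] = -0.9659

-0.966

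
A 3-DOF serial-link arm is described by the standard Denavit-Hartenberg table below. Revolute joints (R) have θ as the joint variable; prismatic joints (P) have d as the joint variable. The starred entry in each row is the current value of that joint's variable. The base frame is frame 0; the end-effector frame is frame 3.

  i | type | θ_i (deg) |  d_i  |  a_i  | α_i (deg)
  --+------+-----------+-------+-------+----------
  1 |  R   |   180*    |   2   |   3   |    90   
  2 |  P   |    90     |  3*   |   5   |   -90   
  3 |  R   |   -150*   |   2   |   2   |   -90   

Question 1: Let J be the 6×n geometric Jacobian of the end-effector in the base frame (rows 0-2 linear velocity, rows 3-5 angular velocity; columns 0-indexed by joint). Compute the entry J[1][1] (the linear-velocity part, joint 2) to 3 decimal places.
1.000

prismatic axis z_1 = (0.0000,1.0000,0.0000)
J_v[:, 1] = z_1; J_ω[:, 1] = (0,0,0)
entry J[1][1] = 1.0000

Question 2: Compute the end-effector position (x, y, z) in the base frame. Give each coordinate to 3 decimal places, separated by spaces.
-1.000 4.000 5.268

after link 1: o_1 = (-3.0000, 0.0000, 2.0000)
after link 2: o_2 = (-3.0000, 3.0000, 7.0000)
after link 3: o_3 = (-1.0000, 4.0000, 5.2679)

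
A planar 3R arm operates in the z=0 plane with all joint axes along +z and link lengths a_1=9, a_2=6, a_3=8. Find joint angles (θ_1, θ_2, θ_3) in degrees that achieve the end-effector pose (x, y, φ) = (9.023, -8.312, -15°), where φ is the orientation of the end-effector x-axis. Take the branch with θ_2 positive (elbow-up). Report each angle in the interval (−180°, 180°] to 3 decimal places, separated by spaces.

wrist centre = target − a_3·(cos φ, sin φ) = (1.2956, -6.2414)
cos θ_2 = (40.6342−9²−6²)/(2·9·6) = -0.7071; θ_2 = 134.9987° (elbow-up)
β = atan2(-6.2414,1.2956) = -78.2731°; ψ = atan2(4.2427,4.7575) = 41.7268°
θ_1 = β − ψ = -120.0000°
θ_3 = φ − θ_1 − θ_2 = -29.9987° (wrapped to (-180°,180°])

-120.000 134.999 -29.999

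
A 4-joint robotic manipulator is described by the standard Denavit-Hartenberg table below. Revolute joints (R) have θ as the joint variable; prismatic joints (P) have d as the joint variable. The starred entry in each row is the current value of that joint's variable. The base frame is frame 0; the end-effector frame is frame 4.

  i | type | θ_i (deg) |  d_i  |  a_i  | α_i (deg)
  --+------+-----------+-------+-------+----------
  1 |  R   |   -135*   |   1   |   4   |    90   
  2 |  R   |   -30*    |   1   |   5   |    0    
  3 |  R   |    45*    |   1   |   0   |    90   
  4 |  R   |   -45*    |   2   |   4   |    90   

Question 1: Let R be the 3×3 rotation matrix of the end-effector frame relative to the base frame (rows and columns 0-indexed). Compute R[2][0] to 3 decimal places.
End-effector x-axis (col 0 of R) = (0.0170,-0.9830,0.1830)
R[2][0] = 0.1830

0.183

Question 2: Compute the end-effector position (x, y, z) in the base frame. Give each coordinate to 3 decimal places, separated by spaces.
-7.602 -8.774 -2.700

after link 1: o_1 = (-2.8284, -2.8284, 1.0000)
after link 2: o_2 = (-6.5974, -5.1832, -1.5000)
after link 3: o_3 = (-7.3045, -4.4761, -1.5000)
after link 4: o_4 = (-7.6024, -8.7740, -2.6998)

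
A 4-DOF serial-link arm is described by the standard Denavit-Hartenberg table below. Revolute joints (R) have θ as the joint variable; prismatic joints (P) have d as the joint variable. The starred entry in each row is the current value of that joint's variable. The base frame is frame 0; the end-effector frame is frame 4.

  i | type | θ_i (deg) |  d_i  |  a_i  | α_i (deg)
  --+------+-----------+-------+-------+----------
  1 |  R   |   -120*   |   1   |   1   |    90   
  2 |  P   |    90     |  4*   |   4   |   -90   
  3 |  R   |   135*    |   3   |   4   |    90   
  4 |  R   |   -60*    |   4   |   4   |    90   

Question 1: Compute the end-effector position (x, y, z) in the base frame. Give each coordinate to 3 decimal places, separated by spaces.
after link 1: o_1 = (-0.5000, -0.8660, 1.0000)
after link 2: o_2 = (-3.9641, 1.1340, 5.0000)
after link 3: o_3 = (-0.0146, 2.3178, 2.1716)
after link 4: o_4 = (1.9276, -2.8035, 3.5858)

1.928 -2.803 3.586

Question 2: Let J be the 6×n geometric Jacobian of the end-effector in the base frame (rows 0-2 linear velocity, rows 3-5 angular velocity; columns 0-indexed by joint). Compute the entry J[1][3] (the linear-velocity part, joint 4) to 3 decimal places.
axis z_3 = (0.6124,-0.3536,0.7071); lever o_n−o_3 = (1.9422,-5.1213,1.4142)
cross product → J_v[:, 3] = (3.1213,0.5073,-2.4495)
J_ω[:, 3] = z_3
entry J[1][3] = 0.5073

0.507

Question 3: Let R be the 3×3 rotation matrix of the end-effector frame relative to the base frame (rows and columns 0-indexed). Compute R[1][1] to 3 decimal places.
End-effector y-axis (col 1 of R) = (0.6124,-0.3536,0.7071)
R[1][1] = -0.3536

-0.354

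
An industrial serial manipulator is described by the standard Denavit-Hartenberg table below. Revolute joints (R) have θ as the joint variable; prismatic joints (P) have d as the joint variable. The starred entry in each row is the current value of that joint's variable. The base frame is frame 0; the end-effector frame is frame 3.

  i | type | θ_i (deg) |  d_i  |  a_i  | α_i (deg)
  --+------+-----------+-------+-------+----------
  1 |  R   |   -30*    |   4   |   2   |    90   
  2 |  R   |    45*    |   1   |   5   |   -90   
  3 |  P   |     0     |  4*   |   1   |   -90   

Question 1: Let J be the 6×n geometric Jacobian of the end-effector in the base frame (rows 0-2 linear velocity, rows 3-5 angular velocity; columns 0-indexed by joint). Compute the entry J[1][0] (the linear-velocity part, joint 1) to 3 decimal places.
axis z_0 = ẑ; lever o_n−o_0 = (2.4568,-2.5731,11.0711)
cross product → J_v[:, 0] = (2.5731,2.4568,-0.0000)
J_ω[:, 0] = z_0
entry J[1][0] = 2.4568

2.457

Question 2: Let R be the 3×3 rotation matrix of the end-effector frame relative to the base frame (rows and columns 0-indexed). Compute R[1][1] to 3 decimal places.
-0.354

End-effector y-axis (col 1 of R) = (0.6124,-0.3536,-0.7071)
R[1][1] = -0.3536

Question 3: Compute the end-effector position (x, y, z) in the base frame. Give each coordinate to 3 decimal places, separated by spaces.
2.457 -2.573 11.071

after link 1: o_1 = (1.7321, -1.0000, 4.0000)
after link 2: o_2 = (4.2939, -3.6338, 7.5355)
after link 3: o_3 = (2.4568, -2.5731, 11.0711)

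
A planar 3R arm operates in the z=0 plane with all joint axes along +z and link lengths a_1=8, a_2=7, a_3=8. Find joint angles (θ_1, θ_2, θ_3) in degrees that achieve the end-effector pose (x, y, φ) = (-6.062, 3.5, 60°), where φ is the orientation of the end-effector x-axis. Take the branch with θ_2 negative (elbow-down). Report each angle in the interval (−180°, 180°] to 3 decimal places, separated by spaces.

-119.999 -90.002 -89.999

wrist centre = target − a_3·(cos φ, sin φ) = (-10.0620, -3.4282)
cos θ_2 = (112.9964−8²−7²)/(2·8·7) = -0.0000; θ_2 = -90.0018° (elbow-down)
β = atan2(-3.4282,-10.0620) = -161.1856°; ψ = atan2(-7.0000,7.9998) = -41.1867°
θ_1 = β − ψ = -119.9989°
θ_3 = φ − θ_1 − θ_2 = -89.9993° (wrapped to (-180°,180°])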